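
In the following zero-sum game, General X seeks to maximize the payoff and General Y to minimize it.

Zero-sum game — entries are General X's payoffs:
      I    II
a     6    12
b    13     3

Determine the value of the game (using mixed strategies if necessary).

69/8

Row minima are 6 and 3, so General X's maximin is 6; column maxima are 13 and 12, so General Y's minimax is 12. These differ, so the equilibrium is in mixed strategies.
Let General X play a with probability p. General Y is indifferent when 6p + 13(1−p) = 12p + 3(1−p), giving p = 5/8.
Let General Y play I with probability q. General X is indifferent when 6q + 12(1−q) = 13q + 3(1−q), giving q = 9/16.
The value is 6·(9/16) + (12)·(7/16) = 69/8.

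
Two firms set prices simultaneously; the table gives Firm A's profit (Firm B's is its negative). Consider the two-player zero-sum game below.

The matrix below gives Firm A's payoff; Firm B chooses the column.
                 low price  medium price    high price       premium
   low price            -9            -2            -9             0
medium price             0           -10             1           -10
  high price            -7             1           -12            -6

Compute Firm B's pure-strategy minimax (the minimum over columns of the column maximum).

The worst case (largest entry) in each column is low price: 0, medium price: 1, high price: 1, premium: 0.
The best (smallest) of these is 0.

0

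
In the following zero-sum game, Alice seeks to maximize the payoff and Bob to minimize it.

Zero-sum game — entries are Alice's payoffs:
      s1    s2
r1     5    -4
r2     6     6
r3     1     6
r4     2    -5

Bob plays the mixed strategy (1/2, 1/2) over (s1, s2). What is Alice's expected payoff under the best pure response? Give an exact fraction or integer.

r1: (5)·(1/2) + (-4)·(1/2) = 1/2.
r2: (6)·(1/2) + (6)·(1/2) = 6.
r3: (1)·(1/2) + (6)·(1/2) = 7/2.
r4: (2)·(1/2) + (-5)·(1/2) = -3/2.
The best pure response is r2 with expected payoff 6.

6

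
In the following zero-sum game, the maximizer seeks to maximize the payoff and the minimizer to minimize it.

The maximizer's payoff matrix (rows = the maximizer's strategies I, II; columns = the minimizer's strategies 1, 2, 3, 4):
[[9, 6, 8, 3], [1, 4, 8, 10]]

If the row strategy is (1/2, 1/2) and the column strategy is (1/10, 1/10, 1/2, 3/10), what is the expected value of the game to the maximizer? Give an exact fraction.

Against (1/10, 1/10, 1/2, 3/10), each row's expected payoff is I: 32/5; II: 15/2.
Taking the (1/2, 1/2)-weighted average: (1/2)·(32/5) + (1/2)·(15/2) = 139/20.

139/20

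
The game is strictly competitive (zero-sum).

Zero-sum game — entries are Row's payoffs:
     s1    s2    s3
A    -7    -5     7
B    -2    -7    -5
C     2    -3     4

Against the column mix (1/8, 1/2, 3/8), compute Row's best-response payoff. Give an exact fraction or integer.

1/4

A: (-7)·(1/8) + (-5)·(1/2) + (7)·(3/8) = -3/4.
B: (-2)·(1/8) + (-7)·(1/2) + (-5)·(3/8) = -45/8.
C: (2)·(1/8) + (-3)·(1/2) + (4)·(3/8) = 1/4.
The best pure response is C with expected payoff 1/4.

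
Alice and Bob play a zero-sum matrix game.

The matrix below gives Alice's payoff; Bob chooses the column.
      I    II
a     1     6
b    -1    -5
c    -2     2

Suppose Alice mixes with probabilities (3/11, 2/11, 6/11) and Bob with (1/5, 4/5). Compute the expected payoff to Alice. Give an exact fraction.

69/55

Against (1/5, 4/5), each row's expected payoff is a: 5; b: -21/5; c: 6/5.
Taking the (3/11, 2/11, 6/11)-weighted average: (3/11)·(5) + (2/11)·(-21/5) + (6/11)·(6/5) = 69/55.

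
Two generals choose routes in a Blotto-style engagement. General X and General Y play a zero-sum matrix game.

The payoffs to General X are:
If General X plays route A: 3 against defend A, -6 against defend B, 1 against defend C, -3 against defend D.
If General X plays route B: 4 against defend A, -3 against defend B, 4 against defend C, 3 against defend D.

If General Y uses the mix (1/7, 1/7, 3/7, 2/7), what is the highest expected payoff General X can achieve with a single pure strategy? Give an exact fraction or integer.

route A: (3)·(1/7) + (-6)·(1/7) + (1)·(3/7) + (-3)·(2/7) = -6/7.
route B: (4)·(1/7) + (-3)·(1/7) + (4)·(3/7) + (3)·(2/7) = 19/7.
The best pure response is route B with expected payoff 19/7.

19/7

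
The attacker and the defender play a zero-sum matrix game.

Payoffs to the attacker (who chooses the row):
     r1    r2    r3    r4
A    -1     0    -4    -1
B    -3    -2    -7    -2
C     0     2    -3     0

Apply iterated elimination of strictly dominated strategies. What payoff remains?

Row A is strictly dominated by row C (0>-1, 2>0, -3>-4, 0>-1); eliminate A.
Column r1 is strictly dominated by r3 for the defender (-7<-3, -3<0); eliminate r1.
Row B is strictly dominated by row C (2>-2, -3>-7, 0>-2); eliminate B.
Column r4 is strictly dominated by r3 for the defender (-3<0); eliminate r4.
Column r2 is strictly dominated by r3 for the defender (-3<2); eliminate r2.
Only (C, r3) remains, with payoff -3.

-3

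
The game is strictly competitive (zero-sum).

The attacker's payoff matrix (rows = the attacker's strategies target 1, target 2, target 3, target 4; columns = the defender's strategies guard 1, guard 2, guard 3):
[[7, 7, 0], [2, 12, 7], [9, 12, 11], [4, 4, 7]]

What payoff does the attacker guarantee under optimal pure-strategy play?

9

Row minima: 0, 2, 9, 4 → the attacker's maximin is 9.
Column maxima: 9, 12, 11 → the defender's minimax is 9.
They coincide at (target 3, guard 1), so the value is 9.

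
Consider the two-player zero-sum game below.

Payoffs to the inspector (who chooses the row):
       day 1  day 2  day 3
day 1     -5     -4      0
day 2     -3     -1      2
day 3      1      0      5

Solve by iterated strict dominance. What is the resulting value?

0

Row day 1 is strictly dominated by row day 2 (-3>-5, -1>-4, 2>0); eliminate day 1.
Row day 2 is strictly dominated by row day 3 (1>-3, 0>-1, 5>2); eliminate day 2.
Column day 3 is strictly dominated by day 1 for the inspectee (1<5); eliminate day 3.
Column day 1 is strictly dominated by day 2 for the inspectee (0<1); eliminate day 1.
Only (day 3, day 2) remains, with payoff 0.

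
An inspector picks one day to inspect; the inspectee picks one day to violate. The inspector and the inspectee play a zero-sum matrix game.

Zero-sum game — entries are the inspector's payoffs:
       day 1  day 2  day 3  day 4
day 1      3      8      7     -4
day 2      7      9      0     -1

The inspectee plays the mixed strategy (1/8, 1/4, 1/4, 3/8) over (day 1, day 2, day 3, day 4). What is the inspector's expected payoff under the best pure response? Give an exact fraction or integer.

11/4

day 1: (3)·(1/8) + (8)·(1/4) + (7)·(1/4) + (-4)·(3/8) = 21/8.
day 2: (7)·(1/8) + (9)·(1/4) + (0)·(1/4) + (-1)·(3/8) = 11/4.
The best pure response is day 2 with expected payoff 11/4.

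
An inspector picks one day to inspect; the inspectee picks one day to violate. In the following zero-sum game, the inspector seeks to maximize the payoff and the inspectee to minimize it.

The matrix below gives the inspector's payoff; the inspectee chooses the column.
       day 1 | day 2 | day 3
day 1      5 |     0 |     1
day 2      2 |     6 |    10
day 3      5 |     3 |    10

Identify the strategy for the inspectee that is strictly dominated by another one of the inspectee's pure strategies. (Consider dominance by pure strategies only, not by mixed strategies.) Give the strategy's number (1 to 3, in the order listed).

3

The inspectee prefers columns that give the inspector less. Compare day 3 with day 2: 0 < 1, 6 < 10, 3 < 10.
So day 2 strictly dominates day 3 for the inspectee; day 3 is strictly dominated.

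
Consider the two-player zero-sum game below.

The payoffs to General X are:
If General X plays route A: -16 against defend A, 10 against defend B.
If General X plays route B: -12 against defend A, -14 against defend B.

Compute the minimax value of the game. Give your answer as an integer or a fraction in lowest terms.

-86/7

Row minima are -16 and -14, so General X's maximin is -14; column maxima are -12 and 10, so General Y's minimax is -12. These differ, so the equilibrium is in mixed strategies.
Let General X play route A with probability p. General Y is indifferent when −16p − 12(1−p) = 10p − 14(1−p), giving p = 1/14.
Let General Y play defend A with probability q. General X is indifferent when −16q + 10(1−q) = −12q − 14(1−q), giving q = 6/7.
The value is -16·(6/7) + (10)·(1/7) = -86/7.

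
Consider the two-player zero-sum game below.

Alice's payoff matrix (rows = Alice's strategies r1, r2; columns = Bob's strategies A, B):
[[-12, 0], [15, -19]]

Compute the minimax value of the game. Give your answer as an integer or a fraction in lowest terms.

Row minima are -12 and -19, so Alice's maximin is -12; column maxima are 15 and 0, so Bob's minimax is 0. These differ, so the equilibrium is in mixed strategies.
Let Alice play r1 with probability p. Bob is indifferent when −12p + 15(1−p) = −19(1−p), giving p = 17/23.
Let Bob play A with probability q. Alice is indifferent when −12q = 15q − 19(1−q), giving q = 19/46.
The value is -12·(19/46) + (0)·(27/46) = -114/23.

-114/23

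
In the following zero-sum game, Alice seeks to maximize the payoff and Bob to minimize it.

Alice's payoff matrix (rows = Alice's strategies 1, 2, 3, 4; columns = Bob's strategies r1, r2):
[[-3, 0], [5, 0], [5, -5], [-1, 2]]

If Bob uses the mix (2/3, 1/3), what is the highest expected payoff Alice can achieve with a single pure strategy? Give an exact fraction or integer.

1: (-3)·(2/3) + (0)·(1/3) = -2.
2: (5)·(2/3) + (0)·(1/3) = 10/3.
3: (5)·(2/3) + (-5)·(1/3) = 5/3.
4: (-1)·(2/3) + (2)·(1/3) = 0.
The best pure response is 2 with expected payoff 10/3.

10/3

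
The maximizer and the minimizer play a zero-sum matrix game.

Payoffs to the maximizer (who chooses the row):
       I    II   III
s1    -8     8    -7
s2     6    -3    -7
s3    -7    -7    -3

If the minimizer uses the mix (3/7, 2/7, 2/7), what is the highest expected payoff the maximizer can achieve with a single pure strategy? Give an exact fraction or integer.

s1: (-8)·(3/7) + (8)·(2/7) + (-7)·(2/7) = -22/7.
s2: (6)·(3/7) + (-3)·(2/7) + (-7)·(2/7) = -2/7.
s3: (-7)·(3/7) + (-7)·(2/7) + (-3)·(2/7) = -41/7.
The best pure response is s2 with expected payoff -2/7.

-2/7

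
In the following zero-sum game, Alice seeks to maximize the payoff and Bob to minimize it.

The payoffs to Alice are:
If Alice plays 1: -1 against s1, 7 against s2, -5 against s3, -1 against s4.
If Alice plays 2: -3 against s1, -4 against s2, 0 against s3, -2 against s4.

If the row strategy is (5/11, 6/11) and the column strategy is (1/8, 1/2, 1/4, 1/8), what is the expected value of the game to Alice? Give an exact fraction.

Against (1/8, 1/2, 1/4, 1/8), each row's expected payoff is 1: 2; 2: -21/8.
Taking the (5/11, 6/11)-weighted average: (5/11)·(2) + (6/11)·(-21/8) = -23/44.

-23/44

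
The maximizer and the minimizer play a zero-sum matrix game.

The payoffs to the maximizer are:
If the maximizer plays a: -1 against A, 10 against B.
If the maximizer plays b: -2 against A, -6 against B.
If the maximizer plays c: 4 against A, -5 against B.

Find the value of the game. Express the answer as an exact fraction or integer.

Row b is strictly dominated by row c, so the maximizer never plays it.
The remaining 2×2 game on (a, c) × (A, B) has no saddle point. Let the maximizer play a with probability p; indifference gives −p + 4(1−p) = 10p − 5(1−p), so p = 9/20.
Similarly the minimizer's optimal q on A is 3/4, and the value is -1·(3/4) + (10)·(1/4) = 7/4.

7/4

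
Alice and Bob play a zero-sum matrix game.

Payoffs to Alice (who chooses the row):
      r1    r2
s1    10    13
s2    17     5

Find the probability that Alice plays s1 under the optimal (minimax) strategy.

4/5

Row minima are 10 and 5, so Alice's maximin is 10; column maxima are 17 and 13, so Bob's minimax is 13. These differ, so the equilibrium is in mixed strategies.
Let Alice play s1 with probability p. Bob is indifferent when 10p + 17(1−p) = 13p + 5(1−p), giving p = 4/5.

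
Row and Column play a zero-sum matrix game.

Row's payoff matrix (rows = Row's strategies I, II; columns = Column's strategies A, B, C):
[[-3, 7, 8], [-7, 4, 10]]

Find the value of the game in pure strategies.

-3

Row minima: -3, -7 → Row's maximin is -3.
Column maxima: -3, 7, 10 → Column's minimax is -3.
They coincide at (I, A), so the value is -3.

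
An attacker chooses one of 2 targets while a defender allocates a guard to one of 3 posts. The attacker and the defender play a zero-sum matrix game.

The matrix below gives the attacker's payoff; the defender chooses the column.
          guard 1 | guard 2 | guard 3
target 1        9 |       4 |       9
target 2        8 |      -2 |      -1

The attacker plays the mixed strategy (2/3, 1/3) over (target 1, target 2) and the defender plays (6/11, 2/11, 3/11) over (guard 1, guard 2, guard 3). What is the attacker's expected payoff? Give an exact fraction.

Against (6/11, 2/11, 3/11), each row's expected payoff is target 1: 89/11; target 2: 41/11.
Taking the (2/3, 1/3)-weighted average: (2/3)·(89/11) + (1/3)·(41/11) = 73/11.

73/11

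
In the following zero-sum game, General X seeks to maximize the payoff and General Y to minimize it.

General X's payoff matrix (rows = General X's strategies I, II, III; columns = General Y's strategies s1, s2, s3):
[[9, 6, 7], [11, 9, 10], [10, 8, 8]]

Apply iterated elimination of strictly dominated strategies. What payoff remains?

Row I is strictly dominated by row II (11>9, 9>6, 10>7); eliminate I.
Column s1 is strictly dominated by s2 for General Y (9<11, 8<10); eliminate s1.
Row III is strictly dominated by row II (9>8, 10>8); eliminate III.
Column s3 is strictly dominated by s2 for General Y (9<10); eliminate s3.
Only (II, s2) remains, with payoff 9.

9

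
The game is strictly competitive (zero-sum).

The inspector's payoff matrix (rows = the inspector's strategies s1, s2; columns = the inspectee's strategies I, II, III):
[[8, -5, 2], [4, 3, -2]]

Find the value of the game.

Column I is strictly dominated by III for the inspectee (it gives the inspector more in every row).
The remaining 2×2 game on (s1, s2) × (II, III) has no saddle point. Let the inspector play s1 with probability p; indifference gives −5p + 3(1−p) = 2p − 2(1−p), so p = 5/12.
Similarly the inspectee's optimal q on II is 1/3, and the value is -5·(1/3) + (2)·(2/3) = -1/3.

-1/3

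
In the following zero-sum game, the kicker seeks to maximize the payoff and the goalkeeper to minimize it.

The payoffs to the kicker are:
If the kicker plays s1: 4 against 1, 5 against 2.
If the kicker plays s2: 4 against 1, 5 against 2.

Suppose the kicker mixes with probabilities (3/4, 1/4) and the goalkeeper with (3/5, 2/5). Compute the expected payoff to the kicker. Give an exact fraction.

Against (3/5, 2/5), each row's expected payoff is s1: 22/5; s2: 22/5.
Taking the (3/4, 1/4)-weighted average: (3/4)·(22/5) + (1/4)·(22/5) = 22/5.

22/5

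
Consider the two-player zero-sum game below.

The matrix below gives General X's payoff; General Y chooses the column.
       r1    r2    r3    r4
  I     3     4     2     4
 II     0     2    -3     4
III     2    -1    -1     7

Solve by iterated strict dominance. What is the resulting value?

Column r1 is strictly dominated by r3 for General Y (2<3, -3<0, -1<2); eliminate r1.
Column r4 is strictly dominated by r3 for General Y (2<4, -3<4, -1<7); eliminate r4.
Row II is strictly dominated by row I (4>2, 2>-3); eliminate II.
Row III is strictly dominated by row I (4>-1, 2>-1); eliminate III.
Column r2 is strictly dominated by r3 for General Y (2<4); eliminate r2.
Only (I, r3) remains, with payoff 2.

2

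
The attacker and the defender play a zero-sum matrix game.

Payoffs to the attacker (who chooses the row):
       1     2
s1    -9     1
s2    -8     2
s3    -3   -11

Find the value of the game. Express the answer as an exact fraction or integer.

-47/9

Row s1 is strictly dominated by row s2, so the attacker never plays it.
The remaining 2×2 game on (s2, s3) × (1, 2) has no saddle point. Let the attacker play s2 with probability p; indifference gives −8p − 3(1−p) = 2p − 11(1−p), so p = 4/9.
Similarly the defender's optimal q on 1 is 13/18, and the value is -8·(13/18) + (2)·(5/18) = -47/9.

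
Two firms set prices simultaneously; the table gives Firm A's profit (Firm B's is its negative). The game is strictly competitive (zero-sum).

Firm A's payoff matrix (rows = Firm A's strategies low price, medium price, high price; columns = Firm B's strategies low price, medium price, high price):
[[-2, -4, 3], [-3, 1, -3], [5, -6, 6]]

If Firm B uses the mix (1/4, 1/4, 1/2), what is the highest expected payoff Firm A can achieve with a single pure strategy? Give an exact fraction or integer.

11/4

low price: (-2)·(1/4) + (-4)·(1/4) + (3)·(1/2) = 0.
medium price: (-3)·(1/4) + (1)·(1/4) + (-3)·(1/2) = -2.
high price: (5)·(1/4) + (-6)·(1/4) + (6)·(1/2) = 11/4.
The best pure response is high price with expected payoff 11/4.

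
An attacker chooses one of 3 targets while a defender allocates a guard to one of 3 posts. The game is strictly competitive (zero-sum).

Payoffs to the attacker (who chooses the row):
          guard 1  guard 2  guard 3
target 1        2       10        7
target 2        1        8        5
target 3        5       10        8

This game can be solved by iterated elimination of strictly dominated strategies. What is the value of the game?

Column guard 3 is strictly dominated by guard 1 for the defender (2<7, 1<5, 5<8); eliminate guard 3.
Column guard 2 is strictly dominated by guard 1 for the defender (2<10, 1<8, 5<10); eliminate guard 2.
Row target 2 is strictly dominated by row target 1 (2>1); eliminate target 2.
Row target 1 is strictly dominated by row target 3 (5>2); eliminate target 1.
Only (target 3, guard 1) remains, with payoff 5.

5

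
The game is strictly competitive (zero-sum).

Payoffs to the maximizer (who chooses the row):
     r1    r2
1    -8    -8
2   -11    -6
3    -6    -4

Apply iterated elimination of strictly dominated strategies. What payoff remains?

Row 1 is strictly dominated by row 3 (-6>-8, -4>-8); eliminate 1.
Row 2 is strictly dominated by row 3 (-6>-11, -4>-6); eliminate 2.
Column r2 is strictly dominated by r1 for the minimizer (-6<-4); eliminate r2.
Only (3, r1) remains, with payoff -6.

-6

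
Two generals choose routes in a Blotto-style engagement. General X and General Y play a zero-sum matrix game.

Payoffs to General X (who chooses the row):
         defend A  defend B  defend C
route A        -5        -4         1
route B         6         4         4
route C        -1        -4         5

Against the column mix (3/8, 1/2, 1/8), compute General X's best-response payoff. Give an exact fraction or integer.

route A: (-5)·(3/8) + (-4)·(1/2) + (1)·(1/8) = -15/4.
route B: (6)·(3/8) + (4)·(1/2) + (4)·(1/8) = 19/4.
route C: (-1)·(3/8) + (-4)·(1/2) + (5)·(1/8) = -7/4.
The best pure response is route B with expected payoff 19/4.

19/4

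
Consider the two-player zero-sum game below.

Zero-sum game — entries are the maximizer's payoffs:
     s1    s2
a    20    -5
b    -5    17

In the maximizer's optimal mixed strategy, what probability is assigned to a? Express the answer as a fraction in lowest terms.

Row minima are -5 and -5, so the maximizer's maximin is -5; column maxima are 20 and 17, so the minimizer's minimax is 17. These differ, so the equilibrium is in mixed strategies.
Let the maximizer play a with probability p. The minimizer is indifferent when 20p − 5(1−p) = −5p + 17(1−p), giving p = 22/47.

22/47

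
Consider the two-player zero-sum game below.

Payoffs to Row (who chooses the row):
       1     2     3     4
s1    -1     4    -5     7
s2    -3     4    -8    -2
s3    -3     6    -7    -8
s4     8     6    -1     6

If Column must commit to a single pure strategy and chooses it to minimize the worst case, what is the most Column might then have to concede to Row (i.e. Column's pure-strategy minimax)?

-1

The worst case (largest entry) in each column is 1: 8, 2: 6, 3: -1, 4: 7.
The best (smallest) of these is -1.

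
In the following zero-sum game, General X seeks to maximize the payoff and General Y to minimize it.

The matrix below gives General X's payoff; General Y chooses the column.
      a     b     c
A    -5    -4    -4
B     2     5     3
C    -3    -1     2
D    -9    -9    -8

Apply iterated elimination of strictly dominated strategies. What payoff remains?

Row A is strictly dominated by row B (2>-5, 5>-4, 3>-4); eliminate A.
Row C is strictly dominated by row B (2>-3, 5>-1, 3>2); eliminate C.
Column c is strictly dominated by a for General Y (2<3, -9<-8); eliminate c.
Row D is strictly dominated by row B (2>-9, 5>-9); eliminate D.
Column b is strictly dominated by a for General Y (2<5); eliminate b.
Only (B, a) remains, with payoff 2.

2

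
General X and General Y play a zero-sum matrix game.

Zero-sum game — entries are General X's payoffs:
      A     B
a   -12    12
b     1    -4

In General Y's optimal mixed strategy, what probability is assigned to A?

16/29

Row minima are -12 and -4, so General X's maximin is -4; column maxima are 1 and 12, so General Y's minimax is 1. These differ, so the equilibrium is in mixed strategies.
Let General Y play A with probability q. General X is indifferent when −12q + 12(1−q) = q − 4(1−q), giving q = 16/29.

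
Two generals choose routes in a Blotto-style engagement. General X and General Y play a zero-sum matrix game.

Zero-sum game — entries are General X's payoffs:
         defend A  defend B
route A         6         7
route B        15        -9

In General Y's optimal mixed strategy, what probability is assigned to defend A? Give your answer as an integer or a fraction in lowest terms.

Row minima are 6 and -9, so General X's maximin is 6; column maxima are 15 and 7, so General Y's minimax is 7. These differ, so the equilibrium is in mixed strategies.
Let General Y play defend A with probability q. General X is indifferent when 6q + 7(1−q) = 15q − 9(1−q), giving q = 16/25.

16/25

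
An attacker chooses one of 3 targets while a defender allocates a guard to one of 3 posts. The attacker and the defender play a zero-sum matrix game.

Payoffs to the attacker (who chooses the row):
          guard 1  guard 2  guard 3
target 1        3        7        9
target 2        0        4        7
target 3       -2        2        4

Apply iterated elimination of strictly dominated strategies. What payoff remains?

3

Column guard 3 is strictly dominated by guard 1 for the defender (3<9, 0<7, -2<4); eliminate guard 3.
Column guard 2 is strictly dominated by guard 1 for the defender (3<7, 0<4, -2<2); eliminate guard 2.
Row target 3 is strictly dominated by row target 1 (3>-2); eliminate target 3.
Row target 2 is strictly dominated by row target 1 (3>0); eliminate target 2.
Only (target 1, guard 1) remains, with payoff 3.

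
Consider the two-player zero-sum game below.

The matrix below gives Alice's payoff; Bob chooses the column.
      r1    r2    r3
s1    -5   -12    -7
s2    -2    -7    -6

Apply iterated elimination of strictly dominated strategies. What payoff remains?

-7

Column r3 is strictly dominated by r2 for Bob (-12<-7, -7<-6); eliminate r3.
Column r1 is strictly dominated by r2 for Bob (-12<-5, -7<-2); eliminate r1.
Row s1 is strictly dominated by row s2 (-7>-12); eliminate s1.
Only (s2, r2) remains, with payoff -7.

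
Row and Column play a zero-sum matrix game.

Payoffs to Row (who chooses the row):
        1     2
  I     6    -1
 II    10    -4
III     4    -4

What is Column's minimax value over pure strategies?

The worst case (largest entry) in each column is 1: 10, 2: -1.
The best (smallest) of these is -1.

-1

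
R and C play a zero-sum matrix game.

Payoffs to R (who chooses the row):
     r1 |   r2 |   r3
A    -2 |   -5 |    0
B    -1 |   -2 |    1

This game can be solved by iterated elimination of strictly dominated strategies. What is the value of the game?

-2

Row A is strictly dominated by row B (-1>-2, -2>-5, 1>0); eliminate A.
Column r3 is strictly dominated by r1 for C (-1<1); eliminate r3.
Column r1 is strictly dominated by r2 for C (-2<-1); eliminate r1.
Only (B, r2) remains, with payoff -2.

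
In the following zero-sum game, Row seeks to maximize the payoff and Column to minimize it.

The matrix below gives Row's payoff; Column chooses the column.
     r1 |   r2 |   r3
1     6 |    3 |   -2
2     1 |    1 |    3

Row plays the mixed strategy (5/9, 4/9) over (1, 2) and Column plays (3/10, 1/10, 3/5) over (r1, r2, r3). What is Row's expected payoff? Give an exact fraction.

Against (3/10, 1/10, 3/5), each row's expected payoff is 1: 9/10; 2: 11/5.
Taking the (5/9, 4/9)-weighted average: (5/9)·(9/10) + (4/9)·(11/5) = 133/90.

133/90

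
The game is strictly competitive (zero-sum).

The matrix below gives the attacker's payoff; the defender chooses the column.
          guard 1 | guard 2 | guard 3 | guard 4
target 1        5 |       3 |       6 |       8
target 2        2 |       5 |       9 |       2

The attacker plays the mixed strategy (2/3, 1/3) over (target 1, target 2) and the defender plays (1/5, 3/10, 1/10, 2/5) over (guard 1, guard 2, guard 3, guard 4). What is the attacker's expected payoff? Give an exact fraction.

5

Against (1/5, 3/10, 1/10, 2/5), each row's expected payoff is target 1: 57/10; target 2: 18/5.
Taking the (2/3, 1/3)-weighted average: (2/3)·(57/10) + (1/3)·(18/5) = 5.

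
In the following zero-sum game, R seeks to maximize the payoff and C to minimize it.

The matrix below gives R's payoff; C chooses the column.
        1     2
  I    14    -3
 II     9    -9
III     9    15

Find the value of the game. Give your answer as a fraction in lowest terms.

Row II is strictly dominated by row I, so R never plays it.
The remaining 2×2 game on (I, III) × (1, 2) has no saddle point. Let R play I with probability p; indifference gives 14p + 9(1−p) = −3p + 15(1−p), so p = 6/23.
Similarly C's optimal q on 1 is 18/23, and the value is 14·(18/23) + (-3)·(5/23) = 237/23.

237/23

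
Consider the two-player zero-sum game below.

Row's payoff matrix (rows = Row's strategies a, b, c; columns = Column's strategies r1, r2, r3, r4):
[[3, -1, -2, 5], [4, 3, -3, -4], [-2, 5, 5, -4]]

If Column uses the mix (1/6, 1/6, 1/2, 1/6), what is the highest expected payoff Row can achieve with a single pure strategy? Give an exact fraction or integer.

a: (3)·(1/6) + (-1)·(1/6) + (-2)·(1/2) + (5)·(1/6) = 1/6.
b: (4)·(1/6) + (3)·(1/6) + (-3)·(1/2) + (-4)·(1/6) = -1.
c: (-2)·(1/6) + (5)·(1/6) + (5)·(1/2) + (-4)·(1/6) = 7/3.
The best pure response is c with expected payoff 7/3.

7/3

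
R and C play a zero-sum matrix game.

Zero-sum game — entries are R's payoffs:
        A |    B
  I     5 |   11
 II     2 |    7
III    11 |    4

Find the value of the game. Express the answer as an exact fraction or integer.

Row II is strictly dominated by row I, so R never plays it.
The remaining 2×2 game on (I, III) × (A, B) has no saddle point. Let R play I with probability p; indifference gives 5p + 11(1−p) = 11p + 4(1−p), so p = 7/13.
Similarly C's optimal q on A is 7/13, and the value is 5·(7/13) + (11)·(6/13) = 101/13.

101/13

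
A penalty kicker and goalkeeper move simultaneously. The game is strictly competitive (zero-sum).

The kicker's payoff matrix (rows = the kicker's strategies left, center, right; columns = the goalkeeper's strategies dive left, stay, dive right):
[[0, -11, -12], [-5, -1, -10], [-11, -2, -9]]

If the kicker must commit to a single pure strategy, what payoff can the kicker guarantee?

-10

The worst-case payoff for each row is left: -12, center: -10, right: -11.
The best of these is -10.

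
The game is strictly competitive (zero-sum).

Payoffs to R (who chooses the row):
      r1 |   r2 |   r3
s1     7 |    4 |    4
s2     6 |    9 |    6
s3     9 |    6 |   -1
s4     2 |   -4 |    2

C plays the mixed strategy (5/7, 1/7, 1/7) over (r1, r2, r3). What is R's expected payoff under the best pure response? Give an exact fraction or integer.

s1: (7)·(5/7) + (4)·(1/7) + (4)·(1/7) = 43/7.
s2: (6)·(5/7) + (9)·(1/7) + (6)·(1/7) = 45/7.
s3: (9)·(5/7) + (6)·(1/7) + (-1)·(1/7) = 50/7.
s4: (2)·(5/7) + (-4)·(1/7) + (2)·(1/7) = 8/7.
The best pure response is s3 with expected payoff 50/7.

50/7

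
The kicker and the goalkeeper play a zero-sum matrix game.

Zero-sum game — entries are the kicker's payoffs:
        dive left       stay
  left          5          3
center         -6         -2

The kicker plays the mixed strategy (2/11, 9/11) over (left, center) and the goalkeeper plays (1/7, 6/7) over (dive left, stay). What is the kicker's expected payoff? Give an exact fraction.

-116/77

Against (1/7, 6/7), each row's expected payoff is left: 23/7; center: -18/7.
Taking the (2/11, 9/11)-weighted average: (2/11)·(23/7) + (9/11)·(-18/7) = -116/77.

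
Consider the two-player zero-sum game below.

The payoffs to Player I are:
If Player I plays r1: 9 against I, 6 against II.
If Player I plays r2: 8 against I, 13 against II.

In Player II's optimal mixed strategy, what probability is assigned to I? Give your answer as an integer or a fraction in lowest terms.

Row minima are 6 and 8, so Player I's maximin is 8; column maxima are 9 and 13, so Player II's minimax is 9. These differ, so the equilibrium is in mixed strategies.
Let Player II play I with probability q. Player I is indifferent when 9q + 6(1−q) = 8q + 13(1−q), giving q = 7/8.

7/8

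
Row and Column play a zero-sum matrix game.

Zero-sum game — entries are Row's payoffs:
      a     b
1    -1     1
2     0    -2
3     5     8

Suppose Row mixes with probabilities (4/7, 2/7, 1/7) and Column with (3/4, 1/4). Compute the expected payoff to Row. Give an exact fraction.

Against (3/4, 1/4), each row's expected payoff is 1: -1/2; 2: -1/2; 3: 23/4.
Taking the (4/7, 2/7, 1/7)-weighted average: (4/7)·(-1/2) + (2/7)·(-1/2) + (1/7)·(23/4) = 11/28.

11/28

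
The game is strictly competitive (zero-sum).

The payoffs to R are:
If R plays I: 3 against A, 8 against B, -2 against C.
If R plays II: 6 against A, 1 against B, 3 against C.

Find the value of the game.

Column A is strictly dominated by C for C (it gives R more in every row).
The remaining 2×2 game on (I, II) × (B, C) has no saddle point. Let R play I with probability p; indifference gives 8p + (1−p) = −2p + 3(1−p), so p = 1/6.
Similarly C's optimal q on B is 5/12, and the value is 8·(5/12) + (-2)·(7/12) = 13/6.

13/6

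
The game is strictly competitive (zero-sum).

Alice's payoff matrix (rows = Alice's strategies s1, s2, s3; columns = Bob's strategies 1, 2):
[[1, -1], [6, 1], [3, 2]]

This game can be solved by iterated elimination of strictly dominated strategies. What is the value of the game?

Column 1 is strictly dominated by 2 for Bob (-1<1, 1<6, 2<3); eliminate 1.
Row s2 is strictly dominated by row s3 (2>1); eliminate s2.
Row s1 is strictly dominated by row s3 (2>-1); eliminate s1.
Only (s3, 2) remains, with payoff 2.

2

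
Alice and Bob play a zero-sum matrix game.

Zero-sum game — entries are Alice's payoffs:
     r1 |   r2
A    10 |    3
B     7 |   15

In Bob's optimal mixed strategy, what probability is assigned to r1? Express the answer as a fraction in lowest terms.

4/5

Row minima are 3 and 7, so Alice's maximin is 7; column maxima are 10 and 15, so Bob's minimax is 10. These differ, so the equilibrium is in mixed strategies.
Let Bob play r1 with probability q. Alice is indifferent when 10q + 3(1−q) = 7q + 15(1−q), giving q = 4/5.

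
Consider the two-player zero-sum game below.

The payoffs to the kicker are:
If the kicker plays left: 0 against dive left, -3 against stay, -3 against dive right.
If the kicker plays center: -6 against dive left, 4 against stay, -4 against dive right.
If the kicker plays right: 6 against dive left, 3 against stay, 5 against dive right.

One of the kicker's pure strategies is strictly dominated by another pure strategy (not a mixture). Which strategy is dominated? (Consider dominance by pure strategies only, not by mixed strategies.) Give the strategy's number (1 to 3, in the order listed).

1

Compare left with right: 6 > 0, 3 > -3, 5 > -3.
So right strictly dominates left for the kicker; left is strictly dominated.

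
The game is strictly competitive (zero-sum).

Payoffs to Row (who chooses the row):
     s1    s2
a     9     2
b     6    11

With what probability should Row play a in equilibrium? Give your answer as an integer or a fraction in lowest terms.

Row minima are 2 and 6, so Row's maximin is 6; column maxima are 9 and 11, so Column's minimax is 9. These differ, so the equilibrium is in mixed strategies.
Let Row play a with probability p. Column is indifferent when 9p + 6(1−p) = 2p + 11(1−p), giving p = 5/12.

5/12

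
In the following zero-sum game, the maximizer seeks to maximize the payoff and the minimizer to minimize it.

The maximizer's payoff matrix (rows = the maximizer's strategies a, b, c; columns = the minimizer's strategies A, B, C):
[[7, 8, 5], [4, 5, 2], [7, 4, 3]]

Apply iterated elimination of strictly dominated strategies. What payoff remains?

5

Column A is strictly dominated by C for the minimizer (5<7, 2<4, 3<7); eliminate A.
Column B is strictly dominated by C for the minimizer (5<8, 2<5, 3<4); eliminate B.
Row b is strictly dominated by row a (5>2); eliminate b.
Row c is strictly dominated by row a (5>3); eliminate c.
Only (a, C) remains, with payoff 5.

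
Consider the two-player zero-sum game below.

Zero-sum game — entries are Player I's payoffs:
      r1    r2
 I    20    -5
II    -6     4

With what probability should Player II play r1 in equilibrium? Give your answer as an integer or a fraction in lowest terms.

9/35

Row minima are -5 and -6, so Player I's maximin is -5; column maxima are 20 and 4, so Player II's minimax is 4. These differ, so the equilibrium is in mixed strategies.
Let Player II play r1 with probability q. Player I is indifferent when 20q − 5(1−q) = −6q + 4(1−q), giving q = 9/35.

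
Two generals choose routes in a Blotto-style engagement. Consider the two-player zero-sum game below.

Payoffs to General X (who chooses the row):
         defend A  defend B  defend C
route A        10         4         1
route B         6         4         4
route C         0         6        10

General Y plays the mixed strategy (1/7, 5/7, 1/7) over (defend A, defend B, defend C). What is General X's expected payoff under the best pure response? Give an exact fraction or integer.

40/7

route A: (10)·(1/7) + (4)·(5/7) + (1)·(1/7) = 31/7.
route B: (6)·(1/7) + (4)·(5/7) + (4)·(1/7) = 30/7.
route C: (0)·(1/7) + (6)·(5/7) + (10)·(1/7) = 40/7.
The best pure response is route C with expected payoff 40/7.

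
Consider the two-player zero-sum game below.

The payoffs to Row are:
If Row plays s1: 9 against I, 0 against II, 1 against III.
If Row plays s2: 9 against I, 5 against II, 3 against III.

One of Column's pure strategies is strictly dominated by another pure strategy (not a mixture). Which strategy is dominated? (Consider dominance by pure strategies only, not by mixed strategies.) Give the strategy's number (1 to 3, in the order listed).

1

Column prefers columns that give Row less. Compare I with II: 0 < 9, 5 < 9.
So II strictly dominates I for Column; I is strictly dominated.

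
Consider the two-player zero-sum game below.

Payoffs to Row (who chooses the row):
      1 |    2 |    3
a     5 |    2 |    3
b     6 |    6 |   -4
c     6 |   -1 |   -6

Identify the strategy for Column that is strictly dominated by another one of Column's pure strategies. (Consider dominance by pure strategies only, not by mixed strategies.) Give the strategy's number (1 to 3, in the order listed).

1

Column prefers columns that give Row less. Compare 1 with 3: 3 < 5, -4 < 6, -6 < 6.
So 3 strictly dominates 1 for Column; 1 is strictly dominated.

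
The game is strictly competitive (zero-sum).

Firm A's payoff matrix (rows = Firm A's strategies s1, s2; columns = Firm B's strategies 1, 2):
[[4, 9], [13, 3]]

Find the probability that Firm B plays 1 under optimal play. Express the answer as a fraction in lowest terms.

2/5

Row minima are 4 and 3, so Firm A's maximin is 4; column maxima are 13 and 9, so Firm B's minimax is 9. These differ, so the equilibrium is in mixed strategies.
Let Firm B play 1 with probability q. Firm A is indifferent when 4q + 9(1−q) = 13q + 3(1−q), giving q = 2/5.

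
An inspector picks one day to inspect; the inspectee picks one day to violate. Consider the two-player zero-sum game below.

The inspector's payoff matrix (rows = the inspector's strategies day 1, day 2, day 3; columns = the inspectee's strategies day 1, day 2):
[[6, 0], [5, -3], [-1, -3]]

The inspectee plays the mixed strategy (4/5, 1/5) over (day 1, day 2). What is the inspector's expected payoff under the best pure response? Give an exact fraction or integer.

24/5

day 1: (6)·(4/5) + (0)·(1/5) = 24/5.
day 2: (5)·(4/5) + (-3)·(1/5) = 17/5.
day 3: (-1)·(4/5) + (-3)·(1/5) = -7/5.
The best pure response is day 1 with expected payoff 24/5.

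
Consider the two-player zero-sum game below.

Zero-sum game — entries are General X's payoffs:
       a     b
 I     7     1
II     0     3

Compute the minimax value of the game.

7/3

Row minima are 1 and 0, so General X's maximin is 1; column maxima are 7 and 3, so General Y's minimax is 3. These differ, so the equilibrium is in mixed strategies.
Let General X play I with probability p. General Y is indifferent when 7p = p + 3(1−p), giving p = 1/3.
Let General Y play a with probability q. General X is indifferent when 7q + (1−q) = 3(1−q), giving q = 2/9.
The value is 7·(2/9) + (1)·(7/9) = 7/3.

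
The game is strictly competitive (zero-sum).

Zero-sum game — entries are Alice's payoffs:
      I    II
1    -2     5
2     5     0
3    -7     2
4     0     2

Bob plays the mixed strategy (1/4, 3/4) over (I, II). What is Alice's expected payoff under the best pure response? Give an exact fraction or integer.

1: (-2)·(1/4) + (5)·(3/4) = 13/4.
2: (5)·(1/4) + (0)·(3/4) = 5/4.
3: (-7)·(1/4) + (2)·(3/4) = -1/4.
4: (0)·(1/4) + (2)·(3/4) = 3/2.
The best pure response is 1 with expected payoff 13/4.

13/4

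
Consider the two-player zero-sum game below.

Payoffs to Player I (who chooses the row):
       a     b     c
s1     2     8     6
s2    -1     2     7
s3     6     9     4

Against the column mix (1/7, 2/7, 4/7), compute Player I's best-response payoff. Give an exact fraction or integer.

6

s1: (2)·(1/7) + (8)·(2/7) + (6)·(4/7) = 6.
s2: (-1)·(1/7) + (2)·(2/7) + (7)·(4/7) = 31/7.
s3: (6)·(1/7) + (9)·(2/7) + (4)·(4/7) = 40/7.
The best pure response is s1 with expected payoff 6.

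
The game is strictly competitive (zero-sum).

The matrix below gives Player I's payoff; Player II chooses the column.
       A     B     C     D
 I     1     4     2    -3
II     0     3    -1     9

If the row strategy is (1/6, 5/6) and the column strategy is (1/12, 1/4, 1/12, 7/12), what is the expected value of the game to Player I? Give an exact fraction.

Against (1/12, 1/4, 1/12, 7/12), each row's expected payoff is I: -1/2; II: 71/12.
Taking the (1/6, 5/6)-weighted average: (1/6)·(-1/2) + (5/6)·(71/12) = 349/72.

349/72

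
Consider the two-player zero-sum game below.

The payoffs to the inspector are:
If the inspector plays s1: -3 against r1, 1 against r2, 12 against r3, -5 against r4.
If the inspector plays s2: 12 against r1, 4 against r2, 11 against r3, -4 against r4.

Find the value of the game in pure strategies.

Row minima: -5, -4 → the inspector's maximin is -4.
Column maxima: 12, 4, 12, -4 → the inspectee's minimax is -4.
They coincide at (s2, r4), so the value is -4.

-4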